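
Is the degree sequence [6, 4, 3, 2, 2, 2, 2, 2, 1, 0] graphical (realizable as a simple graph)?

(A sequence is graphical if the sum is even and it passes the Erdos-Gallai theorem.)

Sum of degrees = 24. Sum is even and passes Erdos-Gallai. The sequence IS graphical.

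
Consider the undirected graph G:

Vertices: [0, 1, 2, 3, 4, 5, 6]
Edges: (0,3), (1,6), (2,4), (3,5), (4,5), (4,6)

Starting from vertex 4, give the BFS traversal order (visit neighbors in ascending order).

BFS from vertex 4 (neighbors processed in ascending order):
Visit order: 4, 2, 5, 6, 3, 1, 0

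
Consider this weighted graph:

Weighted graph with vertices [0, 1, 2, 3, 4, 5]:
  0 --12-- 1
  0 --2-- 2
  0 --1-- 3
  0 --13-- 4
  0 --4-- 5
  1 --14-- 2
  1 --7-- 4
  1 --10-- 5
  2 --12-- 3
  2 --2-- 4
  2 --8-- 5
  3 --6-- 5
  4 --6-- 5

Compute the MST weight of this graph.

Applying Kruskal's algorithm (sort edges by weight, add if no cycle):
  Add (0,3) w=1
  Add (0,2) w=2
  Add (2,4) w=2
  Add (0,5) w=4
  Skip (3,5) w=6 (creates cycle)
  Skip (4,5) w=6 (creates cycle)
  Add (1,4) w=7
  Skip (2,5) w=8 (creates cycle)
  Skip (1,5) w=10 (creates cycle)
  Skip (0,1) w=12 (creates cycle)
  Skip (2,3) w=12 (creates cycle)
  Skip (0,4) w=13 (creates cycle)
  Skip (1,2) w=14 (creates cycle)
MST weight = 16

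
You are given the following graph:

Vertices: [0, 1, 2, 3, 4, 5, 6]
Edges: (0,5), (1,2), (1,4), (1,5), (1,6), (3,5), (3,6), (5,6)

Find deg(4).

Vertex 4 has neighbors [1], so deg(4) = 1.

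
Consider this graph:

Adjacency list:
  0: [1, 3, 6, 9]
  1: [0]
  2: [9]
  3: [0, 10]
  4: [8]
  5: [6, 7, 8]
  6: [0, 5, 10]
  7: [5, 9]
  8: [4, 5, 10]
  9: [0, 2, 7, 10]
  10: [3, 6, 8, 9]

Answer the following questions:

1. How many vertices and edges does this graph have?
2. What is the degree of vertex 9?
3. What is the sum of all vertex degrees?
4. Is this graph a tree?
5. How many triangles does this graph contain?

Count: 11 vertices, 14 edges.
Vertex 9 has neighbors [0, 2, 7, 10], degree = 4.
Handshaking lemma: 2 * 14 = 28.
A tree on 11 vertices has 10 edges. This graph has 14 edges (4 extra). Not a tree.
Number of triangles = 0.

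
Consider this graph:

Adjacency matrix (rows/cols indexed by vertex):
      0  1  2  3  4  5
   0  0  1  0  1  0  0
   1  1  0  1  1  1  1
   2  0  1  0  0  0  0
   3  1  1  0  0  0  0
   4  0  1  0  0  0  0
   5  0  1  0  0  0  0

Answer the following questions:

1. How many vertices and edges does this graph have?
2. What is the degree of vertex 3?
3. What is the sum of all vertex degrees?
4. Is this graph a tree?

Count: 6 vertices, 6 edges.
Vertex 3 has neighbors [0, 1], degree = 2.
Handshaking lemma: 2 * 6 = 12.
A tree on 6 vertices has 5 edges. This graph has 6 edges (1 extra). Not a tree.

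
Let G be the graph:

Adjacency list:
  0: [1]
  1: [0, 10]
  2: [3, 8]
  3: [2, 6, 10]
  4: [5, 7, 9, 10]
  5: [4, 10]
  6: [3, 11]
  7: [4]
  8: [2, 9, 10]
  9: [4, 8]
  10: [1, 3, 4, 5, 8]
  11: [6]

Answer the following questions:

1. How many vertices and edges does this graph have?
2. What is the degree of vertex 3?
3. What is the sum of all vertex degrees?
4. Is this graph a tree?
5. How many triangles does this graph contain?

Count: 12 vertices, 14 edges.
Vertex 3 has neighbors [2, 6, 10], degree = 3.
Handshaking lemma: 2 * 14 = 28.
A tree on 12 vertices has 11 edges. This graph has 14 edges (3 extra). Not a tree.
Number of triangles = 1.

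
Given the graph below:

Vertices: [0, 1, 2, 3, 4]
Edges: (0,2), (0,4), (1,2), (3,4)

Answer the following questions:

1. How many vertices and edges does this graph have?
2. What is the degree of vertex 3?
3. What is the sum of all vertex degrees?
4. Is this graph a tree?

Count: 5 vertices, 4 edges.
Vertex 3 has neighbors [4], degree = 1.
Handshaking lemma: 2 * 4 = 8.
A graph is a tree iff it is connected and has exactly n-1 edges. This graph is connected (all 5 vertices in one component) and has 5-1 = 4 edges. It is a tree.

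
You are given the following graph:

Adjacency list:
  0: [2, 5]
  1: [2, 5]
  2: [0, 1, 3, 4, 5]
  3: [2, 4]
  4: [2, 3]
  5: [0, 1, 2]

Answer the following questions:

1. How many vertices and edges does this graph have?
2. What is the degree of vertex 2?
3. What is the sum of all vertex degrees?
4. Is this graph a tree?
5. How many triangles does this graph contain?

Count: 6 vertices, 8 edges.
Vertex 2 has neighbors [0, 1, 3, 4, 5], degree = 5.
Handshaking lemma: 2 * 8 = 16.
A tree on 6 vertices has 5 edges. This graph has 8 edges (3 extra). Not a tree.
Number of triangles = 3.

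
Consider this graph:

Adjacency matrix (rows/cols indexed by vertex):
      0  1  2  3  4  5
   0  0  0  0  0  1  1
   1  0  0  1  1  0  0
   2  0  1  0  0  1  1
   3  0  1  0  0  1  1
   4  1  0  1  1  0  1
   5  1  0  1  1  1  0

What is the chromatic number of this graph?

The graph has a maximum clique of size 3 (lower bound on chromatic number).
A valid 3-coloring: {0: 2, 1: 0, 2: 2, 3: 2, 4: 0, 5: 1}.
Chromatic number = 3.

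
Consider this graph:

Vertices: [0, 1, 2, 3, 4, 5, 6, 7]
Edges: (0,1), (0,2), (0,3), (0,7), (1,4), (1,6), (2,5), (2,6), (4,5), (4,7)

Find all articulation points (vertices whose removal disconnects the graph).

An articulation point is a vertex whose removal disconnects the graph.
Articulation points: [0]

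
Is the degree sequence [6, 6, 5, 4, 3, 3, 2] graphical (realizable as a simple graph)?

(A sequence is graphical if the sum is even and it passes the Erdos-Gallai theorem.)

Sum of degrees = 29. Sum is odd, so the sequence is NOT graphical.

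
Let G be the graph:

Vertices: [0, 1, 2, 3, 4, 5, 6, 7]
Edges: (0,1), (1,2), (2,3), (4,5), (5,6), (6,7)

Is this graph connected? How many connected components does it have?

Checking connectivity: the graph has 2 connected component(s).
Components: [[0, 1, 2, 3], [4, 5, 6, 7]]. The graph is NOT connected.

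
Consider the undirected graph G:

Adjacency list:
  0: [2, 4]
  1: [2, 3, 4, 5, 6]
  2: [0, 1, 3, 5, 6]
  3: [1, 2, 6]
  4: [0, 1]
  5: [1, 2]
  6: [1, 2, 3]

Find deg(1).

Vertex 1 has neighbors [2, 3, 4, 5, 6], so deg(1) = 5.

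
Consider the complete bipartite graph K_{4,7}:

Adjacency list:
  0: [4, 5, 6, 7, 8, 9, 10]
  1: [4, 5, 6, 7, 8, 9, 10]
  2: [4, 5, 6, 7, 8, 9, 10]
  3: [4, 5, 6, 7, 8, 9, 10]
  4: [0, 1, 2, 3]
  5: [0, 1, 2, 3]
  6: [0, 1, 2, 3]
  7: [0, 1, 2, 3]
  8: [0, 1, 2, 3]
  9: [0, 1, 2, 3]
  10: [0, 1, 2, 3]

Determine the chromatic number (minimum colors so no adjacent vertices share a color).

K_{4,7} is bipartite: vertices split into two independent sets of size 4 and 7.
Color one set 0, the other 1. No adjacent vertices share a color.
Chromatic number = 2.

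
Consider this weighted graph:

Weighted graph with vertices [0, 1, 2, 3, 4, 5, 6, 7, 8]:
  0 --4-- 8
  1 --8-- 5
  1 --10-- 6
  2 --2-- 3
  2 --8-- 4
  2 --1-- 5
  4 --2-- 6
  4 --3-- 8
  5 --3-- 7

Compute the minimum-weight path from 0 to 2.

Using Dijkstra's algorithm from vertex 0:
Shortest path: 0 -> 8 -> 4 -> 2
Total weight: 4 + 3 + 8 = 15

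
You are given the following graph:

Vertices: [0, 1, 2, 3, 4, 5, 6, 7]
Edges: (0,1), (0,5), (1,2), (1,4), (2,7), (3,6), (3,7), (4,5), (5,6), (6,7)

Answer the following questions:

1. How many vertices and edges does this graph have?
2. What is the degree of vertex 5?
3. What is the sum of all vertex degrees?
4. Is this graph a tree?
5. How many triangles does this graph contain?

Count: 8 vertices, 10 edges.
Vertex 5 has neighbors [0, 4, 6], degree = 3.
Handshaking lemma: 2 * 10 = 20.
A tree on 8 vertices has 7 edges. This graph has 10 edges (3 extra). Not a tree.
Number of triangles = 1.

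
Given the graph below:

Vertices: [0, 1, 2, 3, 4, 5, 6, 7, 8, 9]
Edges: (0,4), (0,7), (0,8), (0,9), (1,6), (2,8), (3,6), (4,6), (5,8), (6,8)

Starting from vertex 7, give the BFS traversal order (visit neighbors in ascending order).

BFS from vertex 7 (neighbors processed in ascending order):
Visit order: 7, 0, 4, 8, 9, 6, 2, 5, 1, 3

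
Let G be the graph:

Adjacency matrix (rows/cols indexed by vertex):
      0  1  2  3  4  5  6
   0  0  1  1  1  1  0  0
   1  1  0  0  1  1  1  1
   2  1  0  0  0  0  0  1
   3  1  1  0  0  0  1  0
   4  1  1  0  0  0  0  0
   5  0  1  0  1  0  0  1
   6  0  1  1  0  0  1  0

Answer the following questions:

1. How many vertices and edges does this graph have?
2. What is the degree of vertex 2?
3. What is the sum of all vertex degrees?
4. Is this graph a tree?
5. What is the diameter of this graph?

Count: 7 vertices, 11 edges.
Vertex 2 has neighbors [0, 6], degree = 2.
Handshaking lemma: 2 * 11 = 22.
A tree on 7 vertices has 6 edges. This graph has 11 edges (5 extra). Not a tree.
Diameter (longest shortest path) = 2.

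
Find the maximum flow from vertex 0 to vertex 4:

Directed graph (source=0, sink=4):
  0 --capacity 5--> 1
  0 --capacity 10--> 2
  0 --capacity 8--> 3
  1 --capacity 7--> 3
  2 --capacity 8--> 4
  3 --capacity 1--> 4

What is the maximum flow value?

Computing max flow:
  Flow on (0->2): 8/10
  Flow on (0->3): 1/8
  Flow on (2->4): 8/8
  Flow on (3->4): 1/1
Maximum flow = 9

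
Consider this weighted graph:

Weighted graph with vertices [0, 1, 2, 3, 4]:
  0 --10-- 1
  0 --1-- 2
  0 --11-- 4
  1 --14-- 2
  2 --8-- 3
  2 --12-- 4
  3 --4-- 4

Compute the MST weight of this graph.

Applying Kruskal's algorithm (sort edges by weight, add if no cycle):
  Add (0,2) w=1
  Add (3,4) w=4
  Add (2,3) w=8
  Add (0,1) w=10
  Skip (0,4) w=11 (creates cycle)
  Skip (2,4) w=12 (creates cycle)
  Skip (1,2) w=14 (creates cycle)
MST weight = 23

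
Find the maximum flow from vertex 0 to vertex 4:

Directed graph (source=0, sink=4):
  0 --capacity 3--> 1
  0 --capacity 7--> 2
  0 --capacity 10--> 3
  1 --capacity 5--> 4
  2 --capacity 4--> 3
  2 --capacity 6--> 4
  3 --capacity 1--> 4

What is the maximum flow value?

Computing max flow:
  Flow on (0->1): 3/3
  Flow on (0->2): 6/7
  Flow on (0->3): 1/10
  Flow on (1->4): 3/5
  Flow on (2->4): 6/6
  Flow on (3->4): 1/1
Maximum flow = 10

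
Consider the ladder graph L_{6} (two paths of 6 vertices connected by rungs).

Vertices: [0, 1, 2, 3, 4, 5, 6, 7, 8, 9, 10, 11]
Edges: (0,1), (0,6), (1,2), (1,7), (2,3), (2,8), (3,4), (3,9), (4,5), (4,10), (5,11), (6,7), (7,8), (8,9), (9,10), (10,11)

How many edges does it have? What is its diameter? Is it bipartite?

Ladder graph L_{6}: 6 rungs + 2 * (6-1) path edges = 6 + 10 = 16 edges.
Diameter = 6.
Ladder graphs are bipartite (alternating coloring along each path).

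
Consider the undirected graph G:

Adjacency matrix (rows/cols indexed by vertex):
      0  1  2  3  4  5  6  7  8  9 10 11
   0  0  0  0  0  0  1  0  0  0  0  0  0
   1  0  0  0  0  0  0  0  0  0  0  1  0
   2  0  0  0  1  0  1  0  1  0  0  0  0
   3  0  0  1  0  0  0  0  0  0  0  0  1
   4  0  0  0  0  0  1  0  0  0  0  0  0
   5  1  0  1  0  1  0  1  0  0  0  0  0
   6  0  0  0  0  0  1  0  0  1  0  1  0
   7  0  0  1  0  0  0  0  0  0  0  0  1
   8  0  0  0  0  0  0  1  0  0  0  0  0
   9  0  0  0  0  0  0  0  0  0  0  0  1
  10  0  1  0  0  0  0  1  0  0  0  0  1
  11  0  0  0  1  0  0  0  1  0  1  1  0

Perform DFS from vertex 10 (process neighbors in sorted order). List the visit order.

DFS from vertex 10 (neighbors processed in ascending order):
Visit order: 10, 1, 6, 5, 0, 2, 3, 11, 7, 9, 4, 8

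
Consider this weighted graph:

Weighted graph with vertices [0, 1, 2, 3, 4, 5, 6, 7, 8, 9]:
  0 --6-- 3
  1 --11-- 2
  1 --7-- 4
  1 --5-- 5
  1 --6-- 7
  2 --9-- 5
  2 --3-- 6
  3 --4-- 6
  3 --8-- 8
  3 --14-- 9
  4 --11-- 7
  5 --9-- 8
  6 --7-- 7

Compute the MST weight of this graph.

Applying Kruskal's algorithm (sort edges by weight, add if no cycle):
  Add (2,6) w=3
  Add (3,6) w=4
  Add (1,5) w=5
  Add (0,3) w=6
  Add (1,7) w=6
  Add (1,4) w=7
  Add (6,7) w=7
  Add (3,8) w=8
  Skip (2,5) w=9 (creates cycle)
  Skip (5,8) w=9 (creates cycle)
  Skip (1,2) w=11 (creates cycle)
  Skip (4,7) w=11 (creates cycle)
  Add (3,9) w=14
MST weight = 60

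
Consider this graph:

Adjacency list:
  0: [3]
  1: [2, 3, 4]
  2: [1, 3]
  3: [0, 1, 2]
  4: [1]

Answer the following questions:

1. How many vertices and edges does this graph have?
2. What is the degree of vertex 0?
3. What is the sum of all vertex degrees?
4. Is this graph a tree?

Count: 5 vertices, 5 edges.
Vertex 0 has neighbors [3], degree = 1.
Handshaking lemma: 2 * 5 = 10.
A tree on 5 vertices has 4 edges. This graph has 5 edges (1 extra). Not a tree.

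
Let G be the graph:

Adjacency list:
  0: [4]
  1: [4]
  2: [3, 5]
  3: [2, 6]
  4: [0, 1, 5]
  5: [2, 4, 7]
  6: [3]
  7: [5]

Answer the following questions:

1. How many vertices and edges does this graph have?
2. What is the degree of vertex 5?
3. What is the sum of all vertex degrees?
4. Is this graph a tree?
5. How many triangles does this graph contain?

Count: 8 vertices, 7 edges.
Vertex 5 has neighbors [2, 4, 7], degree = 3.
Handshaking lemma: 2 * 7 = 14.
A graph is a tree iff it is connected and has exactly n-1 edges. This graph is connected (all 8 vertices in one component) and has 8-1 = 7 edges. It is a tree.
Number of triangles = 0.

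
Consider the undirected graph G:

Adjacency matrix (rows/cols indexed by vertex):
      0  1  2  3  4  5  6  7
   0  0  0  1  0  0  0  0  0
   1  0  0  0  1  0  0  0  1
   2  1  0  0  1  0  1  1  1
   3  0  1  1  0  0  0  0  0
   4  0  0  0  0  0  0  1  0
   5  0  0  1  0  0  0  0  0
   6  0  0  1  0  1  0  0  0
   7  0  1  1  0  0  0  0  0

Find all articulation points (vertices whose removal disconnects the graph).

An articulation point is a vertex whose removal disconnects the graph.
Articulation points: [2, 6]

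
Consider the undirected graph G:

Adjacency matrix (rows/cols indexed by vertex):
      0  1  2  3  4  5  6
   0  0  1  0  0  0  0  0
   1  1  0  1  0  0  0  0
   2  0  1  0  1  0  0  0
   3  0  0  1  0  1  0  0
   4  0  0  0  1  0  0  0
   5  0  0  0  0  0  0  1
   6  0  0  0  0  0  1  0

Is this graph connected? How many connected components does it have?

Checking connectivity: the graph has 2 connected component(s).
Components: [[0, 1, 2, 3, 4], [5, 6]]. The graph is NOT connected.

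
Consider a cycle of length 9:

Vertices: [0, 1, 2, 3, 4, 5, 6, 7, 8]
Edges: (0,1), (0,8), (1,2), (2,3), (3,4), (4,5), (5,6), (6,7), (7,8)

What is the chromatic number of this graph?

This is an odd cycle (C_9). Odd cycles are not bipartite (any 2-coloring forces two adjacent vertices to match), and 3 colors suffice.
Chromatic number = 3.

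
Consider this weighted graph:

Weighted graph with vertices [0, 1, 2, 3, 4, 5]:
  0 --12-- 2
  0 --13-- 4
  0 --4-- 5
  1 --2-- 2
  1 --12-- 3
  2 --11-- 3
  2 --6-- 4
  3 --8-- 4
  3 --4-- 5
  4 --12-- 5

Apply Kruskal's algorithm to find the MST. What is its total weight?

Applying Kruskal's algorithm (sort edges by weight, add if no cycle):
  Add (1,2) w=2
  Add (0,5) w=4
  Add (3,5) w=4
  Add (2,4) w=6
  Add (3,4) w=8
  Skip (2,3) w=11 (creates cycle)
  Skip (0,2) w=12 (creates cycle)
  Skip (1,3) w=12 (creates cycle)
  Skip (4,5) w=12 (creates cycle)
  Skip (0,4) w=13 (creates cycle)
MST weight = 24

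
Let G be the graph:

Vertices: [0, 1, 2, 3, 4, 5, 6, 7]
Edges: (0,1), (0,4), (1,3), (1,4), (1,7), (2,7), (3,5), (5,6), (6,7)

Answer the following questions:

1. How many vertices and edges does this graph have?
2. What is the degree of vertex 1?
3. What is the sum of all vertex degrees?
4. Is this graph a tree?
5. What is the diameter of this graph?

Count: 8 vertices, 9 edges.
Vertex 1 has neighbors [0, 3, 4, 7], degree = 4.
Handshaking lemma: 2 * 9 = 18.
A tree on 8 vertices has 7 edges. This graph has 9 edges (2 extra). Not a tree.
Diameter (longest shortest path) = 3.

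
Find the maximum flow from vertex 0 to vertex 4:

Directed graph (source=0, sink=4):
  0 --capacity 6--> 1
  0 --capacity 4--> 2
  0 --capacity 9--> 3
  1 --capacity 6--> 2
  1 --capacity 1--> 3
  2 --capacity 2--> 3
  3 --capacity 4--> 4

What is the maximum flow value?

Computing max flow:
  Flow on (0->1): 3/6
  Flow on (0->3): 1/9
  Flow on (1->2): 2/6
  Flow on (1->3): 1/1
  Flow on (2->3): 2/2
  Flow on (3->4): 4/4
Maximum flow = 4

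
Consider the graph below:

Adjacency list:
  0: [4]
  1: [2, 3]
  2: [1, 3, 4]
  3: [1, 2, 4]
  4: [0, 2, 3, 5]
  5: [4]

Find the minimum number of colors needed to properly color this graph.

The graph has a maximum clique of size 3 (lower bound on chromatic number).
A valid 3-coloring: {0: 1, 1: 0, 2: 1, 3: 2, 4: 0, 5: 1}.
Chromatic number = 3.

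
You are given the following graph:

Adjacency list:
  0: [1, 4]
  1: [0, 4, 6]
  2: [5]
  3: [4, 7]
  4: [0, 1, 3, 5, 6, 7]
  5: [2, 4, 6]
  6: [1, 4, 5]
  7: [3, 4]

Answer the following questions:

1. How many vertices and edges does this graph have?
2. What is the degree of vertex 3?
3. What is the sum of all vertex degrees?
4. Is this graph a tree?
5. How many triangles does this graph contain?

Count: 8 vertices, 11 edges.
Vertex 3 has neighbors [4, 7], degree = 2.
Handshaking lemma: 2 * 11 = 22.
A tree on 8 vertices has 7 edges. This graph has 11 edges (4 extra). Not a tree.
Number of triangles = 4.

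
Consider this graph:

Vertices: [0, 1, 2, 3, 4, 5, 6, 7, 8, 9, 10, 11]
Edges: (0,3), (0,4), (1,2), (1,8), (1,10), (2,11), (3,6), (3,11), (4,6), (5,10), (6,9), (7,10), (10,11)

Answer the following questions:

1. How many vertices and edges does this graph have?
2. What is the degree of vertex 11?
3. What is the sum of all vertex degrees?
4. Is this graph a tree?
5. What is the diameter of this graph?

Count: 12 vertices, 13 edges.
Vertex 11 has neighbors [2, 3, 10], degree = 3.
Handshaking lemma: 2 * 13 = 26.
A tree on 12 vertices has 11 edges. This graph has 13 edges (2 extra). Not a tree.
Diameter (longest shortest path) = 6.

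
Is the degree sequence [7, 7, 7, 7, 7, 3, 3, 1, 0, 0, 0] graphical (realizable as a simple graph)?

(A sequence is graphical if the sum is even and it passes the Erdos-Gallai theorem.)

Sum of degrees = 42. Sum is even but fails Erdos-Gallai. The sequence is NOT graphical.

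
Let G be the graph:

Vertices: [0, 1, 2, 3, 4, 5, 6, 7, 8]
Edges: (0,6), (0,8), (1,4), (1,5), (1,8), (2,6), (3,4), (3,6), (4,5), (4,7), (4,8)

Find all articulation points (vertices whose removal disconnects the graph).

An articulation point is a vertex whose removal disconnects the graph.
Articulation points: [4, 6]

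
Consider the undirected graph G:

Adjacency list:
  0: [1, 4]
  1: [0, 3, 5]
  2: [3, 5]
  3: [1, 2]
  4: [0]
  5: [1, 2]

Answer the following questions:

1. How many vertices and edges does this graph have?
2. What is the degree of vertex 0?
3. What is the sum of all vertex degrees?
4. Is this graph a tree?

Count: 6 vertices, 6 edges.
Vertex 0 has neighbors [1, 4], degree = 2.
Handshaking lemma: 2 * 6 = 12.
A tree on 6 vertices has 5 edges. This graph has 6 edges (1 extra). Not a tree.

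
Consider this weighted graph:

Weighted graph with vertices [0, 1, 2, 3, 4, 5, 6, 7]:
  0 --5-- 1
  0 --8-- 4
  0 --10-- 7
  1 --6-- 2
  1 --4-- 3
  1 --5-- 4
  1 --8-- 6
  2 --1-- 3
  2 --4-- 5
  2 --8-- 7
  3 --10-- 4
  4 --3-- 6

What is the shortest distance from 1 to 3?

Using Dijkstra's algorithm from vertex 1:
Shortest path: 1 -> 3
Total weight: 4 = 4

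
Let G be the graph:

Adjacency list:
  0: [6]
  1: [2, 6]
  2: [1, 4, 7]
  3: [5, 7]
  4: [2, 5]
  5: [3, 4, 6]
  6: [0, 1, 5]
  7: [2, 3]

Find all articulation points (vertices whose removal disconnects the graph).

An articulation point is a vertex whose removal disconnects the graph.
Articulation points: [6]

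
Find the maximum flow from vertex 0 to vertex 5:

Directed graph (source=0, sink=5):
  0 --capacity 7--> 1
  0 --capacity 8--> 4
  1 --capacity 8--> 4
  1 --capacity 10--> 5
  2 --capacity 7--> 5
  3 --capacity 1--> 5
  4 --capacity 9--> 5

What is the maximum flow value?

Computing max flow:
  Flow on (0->1): 7/7
  Flow on (0->4): 8/8
  Flow on (1->5): 7/10
  Flow on (4->5): 8/9
Maximum flow = 15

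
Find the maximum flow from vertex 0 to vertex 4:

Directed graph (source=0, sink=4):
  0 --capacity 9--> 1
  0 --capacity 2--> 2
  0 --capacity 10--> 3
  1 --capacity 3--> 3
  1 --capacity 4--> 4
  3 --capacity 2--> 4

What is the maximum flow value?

Computing max flow:
  Flow on (0->1): 6/9
  Flow on (1->3): 2/3
  Flow on (1->4): 4/4
  Flow on (3->4): 2/2
Maximum flow = 6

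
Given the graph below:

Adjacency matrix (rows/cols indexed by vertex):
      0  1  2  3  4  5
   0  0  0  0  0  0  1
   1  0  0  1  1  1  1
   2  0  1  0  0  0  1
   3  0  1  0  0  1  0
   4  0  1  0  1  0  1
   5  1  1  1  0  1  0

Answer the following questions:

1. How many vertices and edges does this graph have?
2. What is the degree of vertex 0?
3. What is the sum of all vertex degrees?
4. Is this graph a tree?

Count: 6 vertices, 8 edges.
Vertex 0 has neighbors [5], degree = 1.
Handshaking lemma: 2 * 8 = 16.
A tree on 6 vertices has 5 edges. This graph has 8 edges (3 extra). Not a tree.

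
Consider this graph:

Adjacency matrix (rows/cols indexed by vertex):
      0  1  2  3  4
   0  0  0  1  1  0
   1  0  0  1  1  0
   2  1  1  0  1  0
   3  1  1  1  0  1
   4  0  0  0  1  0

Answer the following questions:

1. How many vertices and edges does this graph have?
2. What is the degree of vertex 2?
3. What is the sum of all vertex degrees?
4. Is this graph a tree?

Count: 5 vertices, 6 edges.
Vertex 2 has neighbors [0, 1, 3], degree = 3.
Handshaking lemma: 2 * 6 = 12.
A tree on 5 vertices has 4 edges. This graph has 6 edges (2 extra). Not a tree.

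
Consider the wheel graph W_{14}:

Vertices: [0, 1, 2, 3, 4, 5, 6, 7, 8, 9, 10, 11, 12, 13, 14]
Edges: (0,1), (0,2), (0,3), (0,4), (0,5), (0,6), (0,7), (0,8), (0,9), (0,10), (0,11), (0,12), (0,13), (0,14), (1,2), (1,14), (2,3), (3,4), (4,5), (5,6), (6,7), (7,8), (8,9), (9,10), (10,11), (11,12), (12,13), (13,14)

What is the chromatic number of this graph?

W_{14} = C_{14} plus a hub adjacent to every cycle vertex.
The outer cycle needs 2 colors (even cycle); the hub is adjacent to all of them so needs a fresh color.
Chromatic number = 2 + 1 = 3.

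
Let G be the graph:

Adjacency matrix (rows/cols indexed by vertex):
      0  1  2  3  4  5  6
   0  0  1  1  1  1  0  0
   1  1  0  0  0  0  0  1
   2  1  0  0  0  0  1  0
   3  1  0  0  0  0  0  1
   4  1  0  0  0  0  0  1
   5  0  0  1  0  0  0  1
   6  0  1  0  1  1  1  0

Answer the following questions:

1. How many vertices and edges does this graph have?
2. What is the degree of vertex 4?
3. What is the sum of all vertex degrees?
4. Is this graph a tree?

Count: 7 vertices, 9 edges.
Vertex 4 has neighbors [0, 6], degree = 2.
Handshaking lemma: 2 * 9 = 18.
A tree on 7 vertices has 6 edges. This graph has 9 edges (3 extra). Not a tree.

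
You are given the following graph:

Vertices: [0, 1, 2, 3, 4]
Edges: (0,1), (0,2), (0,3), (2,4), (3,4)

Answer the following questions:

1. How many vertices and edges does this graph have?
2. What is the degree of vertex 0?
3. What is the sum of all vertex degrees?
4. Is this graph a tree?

Count: 5 vertices, 5 edges.
Vertex 0 has neighbors [1, 2, 3], degree = 3.
Handshaking lemma: 2 * 5 = 10.
A tree on 5 vertices has 4 edges. This graph has 5 edges (1 extra). Not a tree.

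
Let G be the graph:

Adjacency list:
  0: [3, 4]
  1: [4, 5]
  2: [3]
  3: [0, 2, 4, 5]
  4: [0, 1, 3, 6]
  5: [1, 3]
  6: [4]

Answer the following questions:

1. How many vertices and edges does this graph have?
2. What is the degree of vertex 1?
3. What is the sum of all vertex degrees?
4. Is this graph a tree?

Count: 7 vertices, 8 edges.
Vertex 1 has neighbors [4, 5], degree = 2.
Handshaking lemma: 2 * 8 = 16.
A tree on 7 vertices has 6 edges. This graph has 8 edges (2 extra). Not a tree.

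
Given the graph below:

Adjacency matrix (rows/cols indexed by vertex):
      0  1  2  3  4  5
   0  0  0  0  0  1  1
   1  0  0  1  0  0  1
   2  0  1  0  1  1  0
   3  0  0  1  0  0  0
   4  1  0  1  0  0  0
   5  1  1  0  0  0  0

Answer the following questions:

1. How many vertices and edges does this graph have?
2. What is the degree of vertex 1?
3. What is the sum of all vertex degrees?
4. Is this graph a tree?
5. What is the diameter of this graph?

Count: 6 vertices, 6 edges.
Vertex 1 has neighbors [2, 5], degree = 2.
Handshaking lemma: 2 * 6 = 12.
A tree on 6 vertices has 5 edges. This graph has 6 edges (1 extra). Not a tree.
Diameter (longest shortest path) = 3.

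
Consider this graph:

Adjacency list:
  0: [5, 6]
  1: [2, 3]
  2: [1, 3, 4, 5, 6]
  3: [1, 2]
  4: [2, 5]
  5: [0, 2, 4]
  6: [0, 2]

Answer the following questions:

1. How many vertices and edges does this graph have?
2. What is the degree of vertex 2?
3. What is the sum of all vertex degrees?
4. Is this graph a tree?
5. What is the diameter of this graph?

Count: 7 vertices, 9 edges.
Vertex 2 has neighbors [1, 3, 4, 5, 6], degree = 5.
Handshaking lemma: 2 * 9 = 18.
A tree on 7 vertices has 6 edges. This graph has 9 edges (3 extra). Not a tree.
Diameter (longest shortest path) = 3.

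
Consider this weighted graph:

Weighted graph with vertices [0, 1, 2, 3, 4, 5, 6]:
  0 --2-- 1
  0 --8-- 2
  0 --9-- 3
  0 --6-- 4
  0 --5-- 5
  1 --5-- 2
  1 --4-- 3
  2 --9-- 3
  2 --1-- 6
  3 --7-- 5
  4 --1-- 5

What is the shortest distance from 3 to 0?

Using Dijkstra's algorithm from vertex 3:
Shortest path: 3 -> 1 -> 0
Total weight: 4 + 2 = 6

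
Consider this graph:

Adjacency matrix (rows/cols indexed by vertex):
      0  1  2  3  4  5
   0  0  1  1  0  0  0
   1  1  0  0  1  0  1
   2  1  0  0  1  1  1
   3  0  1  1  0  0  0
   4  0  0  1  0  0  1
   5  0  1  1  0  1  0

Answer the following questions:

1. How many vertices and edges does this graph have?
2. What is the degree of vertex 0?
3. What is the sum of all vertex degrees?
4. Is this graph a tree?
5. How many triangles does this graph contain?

Count: 6 vertices, 8 edges.
Vertex 0 has neighbors [1, 2], degree = 2.
Handshaking lemma: 2 * 8 = 16.
A tree on 6 vertices has 5 edges. This graph has 8 edges (3 extra). Not a tree.
Number of triangles = 1.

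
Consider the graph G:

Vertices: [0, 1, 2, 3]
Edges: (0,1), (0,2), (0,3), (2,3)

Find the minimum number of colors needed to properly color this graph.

The graph has a maximum clique of size 3 (lower bound on chromatic number).
A valid 3-coloring: {0: 0, 1: 1, 2: 1, 3: 2}.
Chromatic number = 3.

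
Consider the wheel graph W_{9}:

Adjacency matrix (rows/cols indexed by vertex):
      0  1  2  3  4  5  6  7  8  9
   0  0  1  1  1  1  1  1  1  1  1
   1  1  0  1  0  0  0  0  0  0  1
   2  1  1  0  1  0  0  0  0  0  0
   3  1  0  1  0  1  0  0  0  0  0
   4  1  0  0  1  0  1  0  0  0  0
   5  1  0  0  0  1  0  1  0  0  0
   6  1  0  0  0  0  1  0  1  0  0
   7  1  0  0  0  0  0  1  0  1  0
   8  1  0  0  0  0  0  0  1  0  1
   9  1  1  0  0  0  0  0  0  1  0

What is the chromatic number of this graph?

W_{9} = C_{9} plus a hub adjacent to every cycle vertex.
The outer cycle needs 3 colors (odd cycle); the hub is adjacent to all of them so needs a fresh color.
Chromatic number = 3 + 1 = 4.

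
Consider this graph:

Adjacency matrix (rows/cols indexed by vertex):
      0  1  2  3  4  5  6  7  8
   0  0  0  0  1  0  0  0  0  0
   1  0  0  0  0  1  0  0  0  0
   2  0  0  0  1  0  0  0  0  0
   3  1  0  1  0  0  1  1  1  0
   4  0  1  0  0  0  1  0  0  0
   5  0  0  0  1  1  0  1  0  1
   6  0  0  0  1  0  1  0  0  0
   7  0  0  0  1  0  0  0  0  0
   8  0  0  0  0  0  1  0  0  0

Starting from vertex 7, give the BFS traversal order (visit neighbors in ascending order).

BFS from vertex 7 (neighbors processed in ascending order):
Visit order: 7, 3, 0, 2, 5, 6, 4, 8, 1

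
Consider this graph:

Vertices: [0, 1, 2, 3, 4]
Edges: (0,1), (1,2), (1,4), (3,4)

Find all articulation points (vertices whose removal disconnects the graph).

An articulation point is a vertex whose removal disconnects the graph.
Articulation points: [1, 4]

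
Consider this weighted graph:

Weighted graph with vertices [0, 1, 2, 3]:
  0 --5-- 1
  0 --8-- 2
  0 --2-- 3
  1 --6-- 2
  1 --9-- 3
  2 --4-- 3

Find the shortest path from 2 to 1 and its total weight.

Using Dijkstra's algorithm from vertex 2:
Shortest path: 2 -> 1
Total weight: 6 = 6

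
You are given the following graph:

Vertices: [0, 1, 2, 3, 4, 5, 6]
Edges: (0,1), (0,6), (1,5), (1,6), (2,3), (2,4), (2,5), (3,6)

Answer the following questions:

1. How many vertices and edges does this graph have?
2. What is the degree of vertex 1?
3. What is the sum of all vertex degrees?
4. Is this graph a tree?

Count: 7 vertices, 8 edges.
Vertex 1 has neighbors [0, 5, 6], degree = 3.
Handshaking lemma: 2 * 8 = 16.
A tree on 7 vertices has 6 edges. This graph has 8 edges (2 extra). Not a tree.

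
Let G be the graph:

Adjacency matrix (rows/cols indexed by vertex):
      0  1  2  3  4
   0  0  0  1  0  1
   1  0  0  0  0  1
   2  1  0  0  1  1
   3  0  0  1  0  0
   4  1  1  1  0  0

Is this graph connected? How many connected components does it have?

Checking connectivity: the graph has 1 connected component(s).
All vertices are reachable from each other. The graph IS connected.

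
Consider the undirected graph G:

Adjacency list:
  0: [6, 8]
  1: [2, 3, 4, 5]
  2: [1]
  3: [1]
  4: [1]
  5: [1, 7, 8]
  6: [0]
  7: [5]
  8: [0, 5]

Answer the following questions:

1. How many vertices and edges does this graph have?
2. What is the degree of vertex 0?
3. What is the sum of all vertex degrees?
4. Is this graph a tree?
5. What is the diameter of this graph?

Count: 9 vertices, 8 edges.
Vertex 0 has neighbors [6, 8], degree = 2.
Handshaking lemma: 2 * 8 = 16.
A graph is a tree iff it is connected and has exactly n-1 edges. This graph is connected (all 9 vertices in one component) and has 9-1 = 8 edges. It is a tree.
Diameter (longest shortest path) = 5.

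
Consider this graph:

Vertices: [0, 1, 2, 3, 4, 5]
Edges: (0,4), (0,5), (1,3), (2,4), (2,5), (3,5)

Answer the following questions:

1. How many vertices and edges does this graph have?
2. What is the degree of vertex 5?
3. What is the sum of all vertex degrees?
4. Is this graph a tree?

Count: 6 vertices, 6 edges.
Vertex 5 has neighbors [0, 2, 3], degree = 3.
Handshaking lemma: 2 * 6 = 12.
A tree on 6 vertices has 5 edges. This graph has 6 edges (1 extra). Not a tree.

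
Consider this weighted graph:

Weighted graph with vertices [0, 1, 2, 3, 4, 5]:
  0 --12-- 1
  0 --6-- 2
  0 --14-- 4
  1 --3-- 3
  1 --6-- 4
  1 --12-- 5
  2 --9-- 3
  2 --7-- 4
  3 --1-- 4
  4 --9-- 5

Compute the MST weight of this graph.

Applying Kruskal's algorithm (sort edges by weight, add if no cycle):
  Add (3,4) w=1
  Add (1,3) w=3
  Add (0,2) w=6
  Skip (1,4) w=6 (creates cycle)
  Add (2,4) w=7
  Skip (2,3) w=9 (creates cycle)
  Add (4,5) w=9
  Skip (0,1) w=12 (creates cycle)
  Skip (1,5) w=12 (creates cycle)
  Skip (0,4) w=14 (creates cycle)
MST weight = 26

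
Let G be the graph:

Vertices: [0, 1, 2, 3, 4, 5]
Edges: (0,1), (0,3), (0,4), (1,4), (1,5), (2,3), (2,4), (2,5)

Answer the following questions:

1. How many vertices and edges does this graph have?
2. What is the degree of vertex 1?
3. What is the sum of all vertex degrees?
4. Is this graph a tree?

Count: 6 vertices, 8 edges.
Vertex 1 has neighbors [0, 4, 5], degree = 3.
Handshaking lemma: 2 * 8 = 16.
A tree on 6 vertices has 5 edges. This graph has 8 edges (3 extra). Not a tree.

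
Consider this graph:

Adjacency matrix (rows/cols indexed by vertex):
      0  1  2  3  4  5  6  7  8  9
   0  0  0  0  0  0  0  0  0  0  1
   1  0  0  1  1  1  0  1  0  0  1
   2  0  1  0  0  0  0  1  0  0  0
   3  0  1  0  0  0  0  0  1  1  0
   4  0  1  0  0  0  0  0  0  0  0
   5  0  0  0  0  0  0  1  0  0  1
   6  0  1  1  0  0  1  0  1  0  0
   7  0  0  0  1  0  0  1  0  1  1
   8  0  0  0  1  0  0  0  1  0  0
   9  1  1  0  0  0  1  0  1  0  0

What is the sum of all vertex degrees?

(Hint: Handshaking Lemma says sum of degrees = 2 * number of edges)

Count edges: 14 edges.
By Handshaking Lemma: sum of degrees = 2 * 14 = 28.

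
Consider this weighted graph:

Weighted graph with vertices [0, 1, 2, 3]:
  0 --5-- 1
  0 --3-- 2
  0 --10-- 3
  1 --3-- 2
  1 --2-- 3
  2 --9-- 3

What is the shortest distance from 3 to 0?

Using Dijkstra's algorithm from vertex 3:
Shortest path: 3 -> 1 -> 0
Total weight: 2 + 5 = 7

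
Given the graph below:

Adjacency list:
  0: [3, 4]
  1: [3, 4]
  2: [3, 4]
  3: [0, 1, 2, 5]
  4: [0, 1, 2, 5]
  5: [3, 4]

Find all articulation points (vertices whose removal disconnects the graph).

No articulation points. The graph is biconnected.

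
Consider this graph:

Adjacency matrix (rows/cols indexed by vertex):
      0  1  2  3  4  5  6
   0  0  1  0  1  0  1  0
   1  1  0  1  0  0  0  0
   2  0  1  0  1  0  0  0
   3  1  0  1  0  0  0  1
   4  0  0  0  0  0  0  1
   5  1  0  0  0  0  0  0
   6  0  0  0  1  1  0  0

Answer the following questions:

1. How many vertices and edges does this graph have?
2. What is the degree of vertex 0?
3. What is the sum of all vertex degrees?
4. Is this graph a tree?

Count: 7 vertices, 7 edges.
Vertex 0 has neighbors [1, 3, 5], degree = 3.
Handshaking lemma: 2 * 7 = 14.
A tree on 7 vertices has 6 edges. This graph has 7 edges (1 extra). Not a tree.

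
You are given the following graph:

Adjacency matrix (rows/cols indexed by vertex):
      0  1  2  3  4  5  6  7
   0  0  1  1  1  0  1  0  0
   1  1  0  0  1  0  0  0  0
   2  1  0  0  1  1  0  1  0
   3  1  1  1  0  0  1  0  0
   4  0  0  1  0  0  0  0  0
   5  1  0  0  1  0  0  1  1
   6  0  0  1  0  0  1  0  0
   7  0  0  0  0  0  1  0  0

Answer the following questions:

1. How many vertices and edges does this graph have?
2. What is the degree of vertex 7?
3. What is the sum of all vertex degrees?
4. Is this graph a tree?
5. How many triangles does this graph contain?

Count: 8 vertices, 11 edges.
Vertex 7 has neighbors [5], degree = 1.
Handshaking lemma: 2 * 11 = 22.
A tree on 8 vertices has 7 edges. This graph has 11 edges (4 extra). Not a tree.
Number of triangles = 3.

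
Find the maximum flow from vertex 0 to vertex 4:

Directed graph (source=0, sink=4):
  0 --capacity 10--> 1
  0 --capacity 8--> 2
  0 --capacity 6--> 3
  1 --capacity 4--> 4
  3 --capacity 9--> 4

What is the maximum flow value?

Computing max flow:
  Flow on (0->1): 4/10
  Flow on (0->3): 6/6
  Flow on (1->4): 4/4
  Flow on (3->4): 6/9
Maximum flow = 10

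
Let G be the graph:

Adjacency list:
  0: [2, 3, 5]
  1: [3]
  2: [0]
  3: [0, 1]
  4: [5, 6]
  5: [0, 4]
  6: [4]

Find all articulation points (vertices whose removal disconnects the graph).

An articulation point is a vertex whose removal disconnects the graph.
Articulation points: [0, 3, 4, 5]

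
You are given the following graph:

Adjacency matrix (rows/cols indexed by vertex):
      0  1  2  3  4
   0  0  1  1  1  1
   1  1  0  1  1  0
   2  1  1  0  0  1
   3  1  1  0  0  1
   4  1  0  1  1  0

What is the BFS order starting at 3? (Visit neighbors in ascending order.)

BFS from vertex 3 (neighbors processed in ascending order):
Visit order: 3, 0, 1, 4, 2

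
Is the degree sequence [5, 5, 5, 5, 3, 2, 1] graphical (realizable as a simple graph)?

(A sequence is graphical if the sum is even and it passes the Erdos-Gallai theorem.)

Sum of degrees = 26. Sum is even but fails Erdos-Gallai. The sequence is NOT graphical.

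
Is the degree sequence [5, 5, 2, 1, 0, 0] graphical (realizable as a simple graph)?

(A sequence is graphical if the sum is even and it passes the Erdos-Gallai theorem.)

Sum of degrees = 13. Sum is odd, so the sequence is NOT graphical.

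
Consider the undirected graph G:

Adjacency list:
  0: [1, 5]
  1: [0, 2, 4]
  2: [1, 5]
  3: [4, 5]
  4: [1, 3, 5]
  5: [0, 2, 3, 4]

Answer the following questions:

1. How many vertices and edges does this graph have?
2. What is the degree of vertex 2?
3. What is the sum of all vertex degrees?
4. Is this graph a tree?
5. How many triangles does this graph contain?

Count: 6 vertices, 8 edges.
Vertex 2 has neighbors [1, 5], degree = 2.
Handshaking lemma: 2 * 8 = 16.
A tree on 6 vertices has 5 edges. This graph has 8 edges (3 extra). Not a tree.
Number of triangles = 1.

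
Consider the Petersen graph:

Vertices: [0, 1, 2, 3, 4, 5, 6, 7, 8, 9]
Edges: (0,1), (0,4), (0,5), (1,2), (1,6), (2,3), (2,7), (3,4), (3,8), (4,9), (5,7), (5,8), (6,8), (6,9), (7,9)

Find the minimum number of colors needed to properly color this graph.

The Petersen graph contains odd cycles (e.g. the outer 5-cycle), so chi >= 3.
A proper 3-coloring exists (it is a well-known 3-chromatic graph).
Chromatic number = 3.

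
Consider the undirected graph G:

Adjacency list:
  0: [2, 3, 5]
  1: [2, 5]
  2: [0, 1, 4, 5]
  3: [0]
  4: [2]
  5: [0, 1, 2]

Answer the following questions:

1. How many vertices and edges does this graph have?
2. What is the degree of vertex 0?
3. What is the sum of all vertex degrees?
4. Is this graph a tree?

Count: 6 vertices, 7 edges.
Vertex 0 has neighbors [2, 3, 5], degree = 3.
Handshaking lemma: 2 * 7 = 14.
A tree on 6 vertices has 5 edges. This graph has 7 edges (2 extra). Not a tree.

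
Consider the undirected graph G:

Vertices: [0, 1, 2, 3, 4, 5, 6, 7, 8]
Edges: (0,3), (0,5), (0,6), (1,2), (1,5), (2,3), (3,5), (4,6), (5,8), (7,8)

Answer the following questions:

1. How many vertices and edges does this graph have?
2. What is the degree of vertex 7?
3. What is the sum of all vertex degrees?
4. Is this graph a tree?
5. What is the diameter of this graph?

Count: 9 vertices, 10 edges.
Vertex 7 has neighbors [8], degree = 1.
Handshaking lemma: 2 * 10 = 20.
A tree on 9 vertices has 8 edges. This graph has 10 edges (2 extra). Not a tree.
Diameter (longest shortest path) = 5.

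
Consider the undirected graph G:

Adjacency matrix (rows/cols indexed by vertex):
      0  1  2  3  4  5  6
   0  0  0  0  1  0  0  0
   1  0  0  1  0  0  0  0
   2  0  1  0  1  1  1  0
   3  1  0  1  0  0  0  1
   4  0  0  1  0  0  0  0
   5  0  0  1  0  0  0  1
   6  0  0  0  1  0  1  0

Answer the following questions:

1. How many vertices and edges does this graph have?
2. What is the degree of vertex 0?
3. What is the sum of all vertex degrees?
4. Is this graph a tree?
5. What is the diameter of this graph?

Count: 7 vertices, 7 edges.
Vertex 0 has neighbors [3], degree = 1.
Handshaking lemma: 2 * 7 = 14.
A tree on 7 vertices has 6 edges. This graph has 7 edges (1 extra). Not a tree.
Diameter (longest shortest path) = 3.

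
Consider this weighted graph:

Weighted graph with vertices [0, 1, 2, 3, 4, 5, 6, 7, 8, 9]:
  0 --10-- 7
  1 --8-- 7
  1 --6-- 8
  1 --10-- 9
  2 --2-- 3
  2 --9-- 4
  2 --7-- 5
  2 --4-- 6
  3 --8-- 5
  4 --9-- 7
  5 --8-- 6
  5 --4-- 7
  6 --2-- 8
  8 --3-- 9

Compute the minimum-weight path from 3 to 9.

Using Dijkstra's algorithm from vertex 3:
Shortest path: 3 -> 2 -> 6 -> 8 -> 9
Total weight: 2 + 4 + 2 + 3 = 11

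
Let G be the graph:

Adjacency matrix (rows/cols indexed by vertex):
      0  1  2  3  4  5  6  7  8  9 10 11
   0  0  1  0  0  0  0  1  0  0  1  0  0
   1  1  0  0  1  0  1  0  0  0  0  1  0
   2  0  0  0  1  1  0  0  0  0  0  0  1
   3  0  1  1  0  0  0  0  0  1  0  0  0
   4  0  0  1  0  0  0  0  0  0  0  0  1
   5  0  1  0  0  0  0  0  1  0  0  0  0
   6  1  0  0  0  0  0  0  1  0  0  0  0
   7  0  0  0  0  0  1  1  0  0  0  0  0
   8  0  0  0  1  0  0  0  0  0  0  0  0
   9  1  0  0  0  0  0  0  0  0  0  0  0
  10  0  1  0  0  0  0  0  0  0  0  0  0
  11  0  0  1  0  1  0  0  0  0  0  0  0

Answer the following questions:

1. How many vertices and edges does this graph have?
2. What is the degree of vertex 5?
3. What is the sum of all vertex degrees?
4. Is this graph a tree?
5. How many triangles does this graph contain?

Count: 12 vertices, 13 edges.
Vertex 5 has neighbors [1, 7], degree = 2.
Handshaking lemma: 2 * 13 = 26.
A tree on 12 vertices has 11 edges. This graph has 13 edges (2 extra). Not a tree.
Number of triangles = 1.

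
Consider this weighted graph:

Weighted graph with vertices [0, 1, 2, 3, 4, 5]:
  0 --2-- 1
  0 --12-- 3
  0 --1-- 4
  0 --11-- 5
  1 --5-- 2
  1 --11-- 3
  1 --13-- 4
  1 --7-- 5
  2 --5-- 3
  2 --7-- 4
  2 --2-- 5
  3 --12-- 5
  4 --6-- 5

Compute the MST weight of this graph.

Applying Kruskal's algorithm (sort edges by weight, add if no cycle):
  Add (0,4) w=1
  Add (0,1) w=2
  Add (2,5) w=2
  Add (1,2) w=5
  Add (2,3) w=5
  Skip (4,5) w=6 (creates cycle)
  Skip (1,5) w=7 (creates cycle)
  Skip (2,4) w=7 (creates cycle)
  Skip (0,5) w=11 (creates cycle)
  Skip (1,3) w=11 (creates cycle)
  Skip (0,3) w=12 (creates cycle)
  Skip (3,5) w=12 (creates cycle)
  Skip (1,4) w=13 (creates cycle)
MST weight = 15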